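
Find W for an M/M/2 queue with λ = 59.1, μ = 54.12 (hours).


a = 1.0920; ρ = 0.5460; P₀ = 0.293654
Lq = P₀·a^c·ρ/(c!(1−ρ)²) = 0.46384
Wq = Lq/λ = 0.46384/59.1 = 0.007848 hr
W = Wq + 1/μ = 0.007848 + 0.01848 = 0.02633 hr

Final: 0.02633 hr


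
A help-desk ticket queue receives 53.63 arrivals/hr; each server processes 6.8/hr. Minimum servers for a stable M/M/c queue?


Stability requires cμ > λ ⇔ c > λ/μ.
λ/μ = 53.63/6.8 = 7.8868
Minimum integer c = ⌊7.8868⌋ + 1 = 8
Check: 8·6.8 = 54.40 > 53.63, while 7·6.8 = 47.60 ≤ 53.63

Final: 8 servers


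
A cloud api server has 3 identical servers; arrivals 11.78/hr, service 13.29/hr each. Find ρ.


ρ = λ/(cμ) = 11.78/(3·13.29) = 11.78/39.87 = 0.2955

Final: 0.2955


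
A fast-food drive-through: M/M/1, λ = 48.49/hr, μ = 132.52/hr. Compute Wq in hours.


ρ = 48.49/132.52 = 0.3659
Wq = ρ/(μ−λ) = 0.3659/(132.52 − 48.49) = 0.3659/84.03 = 0.004354 hr

Final: 0.004354 hr


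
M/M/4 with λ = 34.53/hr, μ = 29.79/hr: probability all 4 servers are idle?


a = λ/μ = 34.53/29.79 = 1.1591; ρ = a/c = 0.2898
Σ_{k=0}^{3} a^k/k! (terms k=0..3) = 1.00000 + 1.15911 + 0.67177 + 0.25955 = 3.09044
Tail: a^4/(4!(1−ρ)) = 1.80511/(24·0.7102) = 0.10590
P₀ = 1/(3.09044 + 0.10590) = 1/3.19634 = 0.312858

Final: 0.312858


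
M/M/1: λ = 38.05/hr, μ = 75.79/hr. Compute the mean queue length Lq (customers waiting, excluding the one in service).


ρ = 38.05/75.79 = 0.5020
Lq = ρ²/(1−ρ) = 0.2520/0.4980 = 0.5062

Final: 0.5062


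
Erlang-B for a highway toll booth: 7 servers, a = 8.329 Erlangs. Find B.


B(c,a) = (a^c/c!) / Σ_{k=0}^{c} a^k/k!
a^7/7! = 551.720979
Σ terms (k=0..7): 1.00000 + 8.32900 + 34.68612 + 96.30023 + 200.52116 + 334.02815 + 463.68674 + 551.72098 = 1690.272378
B = 551.720979/1690.272378 = 0.326410

Final: 0.326410


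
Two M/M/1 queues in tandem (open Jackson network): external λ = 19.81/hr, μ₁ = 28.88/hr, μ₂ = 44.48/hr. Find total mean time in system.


Each node sees arrival rate λ = 19.81/hr (tandem ⇒ throughput preserved).
W₁ = 1/(μ₁−λ) = 1/(28.88−19.81) = 0.11025 hr
W₂ = 1/(μ₂−λ) = 1/(44.48−19.81) = 0.04054 hr
W_total = W₁ + W₂ = 0.11025 + 0.04054 = 0.15079 hr

Final: 0.15079 hr


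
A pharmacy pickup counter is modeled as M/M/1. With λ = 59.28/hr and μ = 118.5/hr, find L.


ρ = λ/μ = 59.28/118.5 = 0.5003
L = ρ/(1−ρ) = 0.5003/(1 − 0.5003) = 0.5003/0.4997 = 1.0010

Final: 1.0010


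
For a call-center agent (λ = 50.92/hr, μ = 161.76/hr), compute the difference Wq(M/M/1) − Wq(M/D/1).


ρ = 50.92/161.76 = 0.3148
Wq(M/M/1) = ρ/(μ−λ) = 0.3148/110.84 = 0.002840 hr
Wq(M/D/1) = ρ/(2(μ−λ)) = 0.001420 hr
Savings = 0.002840 − 0.001420 = 0.001420 hr

Final: 0.001420 hr


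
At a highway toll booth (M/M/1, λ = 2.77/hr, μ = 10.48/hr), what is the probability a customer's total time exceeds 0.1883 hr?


W ~ Exponential(μ−λ) for M/M/1.
μ − λ = 10.48 − 2.77 = 7.7100
P(W > t) = e^{−(μ−λ)t} = e^{−1.4518} = 0.234150

Final: 0.234150


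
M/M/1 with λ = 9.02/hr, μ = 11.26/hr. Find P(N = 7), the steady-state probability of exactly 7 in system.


ρ = 9.02/11.26 = 0.8011
P_n = (1−ρ)·ρ^n = (1 − 0.8011)·0.8011^7 = 0.1989·0.211679 = 0.042110

Final: 0.042110


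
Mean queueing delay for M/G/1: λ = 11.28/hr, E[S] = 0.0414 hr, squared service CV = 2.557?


ρ = λ·E[S] = 11.28·0.0414 = 0.4670
E[S²] = E[S]²(1+C_s²) = 0.0414²·(1+2.557) = 0.006097
Wq = λ·E[S²]/(2(1−ρ)) = 11.28·0.006097/(2·0.5330) = 0.06451 hr

Final: 0.06451 hr


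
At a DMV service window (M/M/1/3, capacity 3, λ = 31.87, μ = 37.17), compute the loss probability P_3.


ρ = λ/μ = 31.87/37.17 = 0.8574
P_K = (1−ρ)ρ^K/(1−ρ^(K+1)) = (0.1426·0.630331)/(1 − 0.540453)
= 0.089878/0.459547 = 0.195579

Final: 0.195579


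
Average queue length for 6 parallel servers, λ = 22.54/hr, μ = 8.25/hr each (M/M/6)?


a = λ/μ = 2.7321; ρ = a/6 = 0.4554
P₀ = 0.064457
Lq = P₀·a^c·ρ / (c!·(1−ρ)²) = 0.064457·415.91040·0.4554/(720·0.29664)
= 0.05716

Final: 0.05716


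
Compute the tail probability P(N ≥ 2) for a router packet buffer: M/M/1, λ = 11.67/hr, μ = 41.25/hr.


ρ = 11.67/41.25 = 0.2829
P(N ≥ n) = ρ^n = 0.2829^2 = 0.080038

Final: 0.080038


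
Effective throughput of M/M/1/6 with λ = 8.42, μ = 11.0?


ρ = 0.7655; P_K = (1−ρ)ρ^6/(1−ρ^7) = 0.055764
λ_eff = λ(1 − P_K) = 8.42·(1 − 0.055764) = 8.42·0.944236 = 7.9505 /hr

Final: 7.9505 /hr


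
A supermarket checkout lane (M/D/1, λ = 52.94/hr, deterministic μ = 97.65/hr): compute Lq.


ρ = 52.94/97.65 = 0.5421
M/D/1: Lq = ρ²/(2(1−ρ)) = 0.2939/(2·0.4579) = 0.32097

Final: 0.32097


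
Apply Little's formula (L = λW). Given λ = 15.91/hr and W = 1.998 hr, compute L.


L = λW = 15.91·1.998 = 31.7882

Final: 31.7882


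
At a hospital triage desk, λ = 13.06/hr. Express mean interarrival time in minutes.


Mean interarrival time = 1/λ = 1/13.06 hour = 0.07657 hour
In minutes: 0.07657 × 60 = 4.5942 min

Final: 4.5942 min


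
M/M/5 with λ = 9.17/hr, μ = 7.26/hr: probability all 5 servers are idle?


a = λ/μ = 9.17/7.26 = 1.2631; ρ = a/c = 0.2526
Σ_{k=0}^{4} a^k/k! (terms k=0..4) = 1.00000 + 1.26309 + 0.79769 + 0.33585 + 0.10605 = 3.50268
Tail: a^5/(5!(1−ρ)) = 3.21487/(120·0.7474) = 0.03585
P₀ = 1/(3.50268 + 0.03585) = 1/3.53853 = 0.282603

Final: 0.282603


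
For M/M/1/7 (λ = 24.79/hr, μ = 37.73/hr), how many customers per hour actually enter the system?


ρ = 0.6570; P_K = (1−ρ)ρ^7/(1−ρ^8) = 0.018781
λ_eff = λ(1 − P_K) = 24.79·(1 − 0.018781) = 24.79·0.981219 = 24.3244 /hr

Final: 24.3244 /hr


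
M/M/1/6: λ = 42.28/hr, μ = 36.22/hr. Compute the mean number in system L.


ρ = 42.28/36.22 = 1.1673
L = ρ[1 − (K+1)ρ^K + Kρ^(K+1)] / [(1−ρ)(1−ρ^(K+1))]
Numerator: 1.1673·(1 − 7·2.529992 + 6·2.953288) = 1.178726
Denominator: (-0.1673)·(-1.953288) = 0.326806
L = 1.178726/0.326806 = 3.6068

Final: 3.6068


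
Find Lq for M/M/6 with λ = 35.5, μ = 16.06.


a = λ/μ = 2.2105; ρ = a/6 = 0.3684
P₀ = 0.109353
Lq = P₀·a^c·ρ / (c!·(1−ρ)²) = 0.109353·116.65326·0.3684/(720·0.39891)
= 0.01636

Final: 0.01636


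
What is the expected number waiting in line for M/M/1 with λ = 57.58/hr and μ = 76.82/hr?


ρ = 57.58/76.82 = 0.7495
Lq = ρ²/(1−ρ) = 0.5618/0.2505 = 2.2432

Final: 2.2432


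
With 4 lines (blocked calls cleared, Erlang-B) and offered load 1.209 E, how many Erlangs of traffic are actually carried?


B(4,1.209) = 0.026786 (Erlang-B)
Carried load = a(1 − B) = 1.209·(1 − 0.026786) = 1.209·0.973214 = 1.1766 E

Final: 1.1766 Erlangs


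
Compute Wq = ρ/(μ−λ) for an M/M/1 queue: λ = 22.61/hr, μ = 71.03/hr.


ρ = 22.61/71.03 = 0.3183
Wq = ρ/(μ−λ) = 0.3183/(71.03 − 22.61) = 0.3183/48.42 = 0.006574 hr

Final: 0.006574 hr


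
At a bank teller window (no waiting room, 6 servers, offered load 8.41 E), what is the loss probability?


B(c,a) = (a^c/c!) / Σ_{k=0}^{c} a^k/k!
a^6/6! = 491.409421
Σ terms (k=0..6): 1.00000 + 8.41000 + 35.36405 + 99.13722 + 208.43601 + 350.58936 + 491.40942 = 1194.346058
B = 491.409421/1194.346058 = 0.411446

Final: 0.411446


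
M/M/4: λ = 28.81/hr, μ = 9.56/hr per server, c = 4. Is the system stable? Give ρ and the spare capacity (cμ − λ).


Total capacity cμ = 4·9.56 = 38.24/hr
ρ = λ/(cμ) = 28.81/38.24 = 0.7534
Stable ⇔ ρ < 1: YES
Spare capacity = cμ − λ = 38.24 − 28.81 = 9.43/hr

Final: ρ = 0.7534; stable; margin = 9.43/hr


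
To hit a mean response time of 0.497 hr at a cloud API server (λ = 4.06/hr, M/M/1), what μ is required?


W = 1/(μ−λ) ⇒ μ − λ = 1/W = 1/0.497 = 2.0121
μ = λ + 1/W = 4.06 + 2.0121 = 6.0721 per hr

Final: 6.0721 /hr


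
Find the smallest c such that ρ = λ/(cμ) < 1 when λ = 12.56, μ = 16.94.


Stability requires cμ > λ ⇔ c > λ/μ.
λ/μ = 12.56/16.94 = 0.7414
Minimum integer c = ⌊0.7414⌋ + 1 = 1
Check: 1·16.94 = 16.94 > 12.56, while 0·16.94 = 0.00 ≤ 12.56

Final: 1 servers


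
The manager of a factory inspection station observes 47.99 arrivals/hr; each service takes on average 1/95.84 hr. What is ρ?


ρ = λ/μ = 47.99/95.84 = 0.5007

Final: 0.5007


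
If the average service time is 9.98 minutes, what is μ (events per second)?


μ = 1/(service time) in consistent units.
1 second = 0.0166667 min, so μ = 0.0166667/9.98 = 0.001670 per second

Final: 0.001670 /sec


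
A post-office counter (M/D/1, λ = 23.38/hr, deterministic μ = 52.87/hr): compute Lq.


ρ = 23.38/52.87 = 0.4422
M/D/1: Lq = ρ²/(2(1−ρ)) = 0.1956/(2·0.5578) = 0.17530

Final: 0.17530


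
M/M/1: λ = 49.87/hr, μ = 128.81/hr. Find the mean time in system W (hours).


W = 1/(μ−λ) = 1/(128.81 − 49.87) = 1/78.94 = 0.01267 hr

Final: 0.01267 hr


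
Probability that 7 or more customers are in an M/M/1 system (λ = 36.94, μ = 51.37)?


ρ = 36.94/51.37 = 0.7191
P(N ≥ n) = ρ^n = 0.7191^7 = 0.099429

Final: 0.099429


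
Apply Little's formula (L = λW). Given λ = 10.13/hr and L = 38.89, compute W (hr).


W = L/λ = 38.89/10.13 = 3.8391 hr

Final: 3.8391 hr


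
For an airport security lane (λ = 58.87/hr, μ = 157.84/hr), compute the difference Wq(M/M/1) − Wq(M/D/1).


ρ = 58.87/157.84 = 0.3730
Wq(M/M/1) = ρ/(μ−λ) = 0.3730/98.97 = 0.003769 hr
Wq(M/D/1) = ρ/(2(μ−λ)) = 0.001884 hr
Savings = 0.003769 − 0.001884 = 0.001884 hr

Final: 0.001884 hr


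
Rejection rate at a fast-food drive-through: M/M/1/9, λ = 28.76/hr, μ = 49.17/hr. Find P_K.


ρ = λ/μ = 28.76/49.17 = 0.5849
P_K = (1−ρ)ρ^K/(1−ρ^(K+1)) = (0.4151·0.008013)/(1 − 0.004687)
= 0.003326/0.995313 = 0.003342

Final: 0.003342


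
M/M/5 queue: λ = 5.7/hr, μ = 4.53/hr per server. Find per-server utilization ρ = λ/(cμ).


ρ = λ/(cμ) = 5.7/(5·4.53) = 5.7/22.65 = 0.2517

Final: 0.2517


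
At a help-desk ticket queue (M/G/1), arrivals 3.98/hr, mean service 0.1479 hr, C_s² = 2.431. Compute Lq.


ρ = λ·E[S] = 3.98·0.1479 = 0.5886
Lq = ρ²(1+C_s²)/(2(1−ρ)) = 0.3465·(1+2.431)/(2·0.4114)
= 0.3465·3.4310/0.8227 = 1.44502

Final: 1.44502


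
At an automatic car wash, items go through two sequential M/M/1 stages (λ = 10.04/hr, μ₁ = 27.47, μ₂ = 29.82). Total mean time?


Each node sees arrival rate λ = 10.04/hr (tandem ⇒ throughput preserved).
W₁ = 1/(μ₁−λ) = 1/(27.47−10.04) = 0.05737 hr
W₂ = 1/(μ₂−λ) = 1/(29.82−10.04) = 0.05056 hr
W_total = W₁ + W₂ = 0.05737 + 0.05056 = 0.10793 hr

Final: 0.10793 hr


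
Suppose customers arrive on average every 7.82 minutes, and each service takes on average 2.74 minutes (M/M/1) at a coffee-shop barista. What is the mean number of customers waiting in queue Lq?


λ = 60/7.82 = 7.6726 /hr
μ = 60/2.74 = 21.8978 /hr
ρ = λ/μ = 7.6726/21.8978 = 0.3504
Lq = ρ²/(1−ρ) = 0.1228/0.6496 = 0.1890

Final: 0.1890


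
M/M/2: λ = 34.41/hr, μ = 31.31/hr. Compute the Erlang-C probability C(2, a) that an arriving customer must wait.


a = λ/μ = 1.0990; ρ = a/2 = 0.5495
P₀ = 0.290735 (from M/M/c formula)
C(c,a) = [a^c/(c!(1−ρ))]·P₀ = [1.20782/(2·0.4505)]·0.290735
= 1.34055·0.290735 = 0.389745

Final: 0.389745


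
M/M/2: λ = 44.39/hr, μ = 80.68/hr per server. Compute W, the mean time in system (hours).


a = 0.5502; ρ = 0.2751; P₀ = 0.568505
Lq = P₀·a^c·ρ/(c!(1−ρ)²) = 0.04505
Wq = Lq/λ = 0.04505/44.39 = 0.001015 hr
W = Wq + 1/μ = 0.001015 + 0.01239 = 0.01341 hr

Final: 0.01341 hr


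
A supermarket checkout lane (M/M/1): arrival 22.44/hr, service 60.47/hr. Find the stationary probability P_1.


ρ = 22.44/60.47 = 0.3711
P_n = (1−ρ)·ρ^n = (1 − 0.3711)·0.3711^1 = 0.6289·0.371093 = 0.233383

Final: 0.233383


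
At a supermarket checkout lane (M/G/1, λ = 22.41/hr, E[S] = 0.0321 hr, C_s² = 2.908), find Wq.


ρ = λ·E[S] = 22.41·0.0321 = 0.7194
E[S²] = E[S]²(1+C_s²) = 0.0321²·(1+2.908) = 0.004027
Wq = λ·E[S²]/(2(1−ρ)) = 22.41·0.004027/(2·0.2806) = 0.16078 hr

Final: 0.16078 hr


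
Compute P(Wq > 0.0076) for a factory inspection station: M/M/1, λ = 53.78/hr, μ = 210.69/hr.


ρ = 53.78/210.69 = 0.2553
P(Wq > t) = ρ·e^{−(μ−λ)t} = 0.2553·e^{−1.1925}
= 0.2553·0.303457 = 0.077459

Final: 0.077459


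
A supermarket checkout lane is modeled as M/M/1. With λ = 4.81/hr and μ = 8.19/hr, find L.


ρ = λ/μ = 4.81/8.19 = 0.5873
L = ρ/(1−ρ) = 0.5873/(1 − 0.5873) = 0.5873/0.4127 = 1.4231

Final: 1.4231


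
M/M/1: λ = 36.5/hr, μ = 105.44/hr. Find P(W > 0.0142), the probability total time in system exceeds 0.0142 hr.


W ~ Exponential(μ−λ) for M/M/1.
μ − λ = 105.44 − 36.5 = 68.9400
P(W > t) = e^{−(μ−λ)t} = e^{−0.9789} = 0.375706

Final: 0.375706


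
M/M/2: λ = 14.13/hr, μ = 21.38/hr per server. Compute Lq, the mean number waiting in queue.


a = λ/μ = 0.6609; ρ = a/2 = 0.3304
P₀ = 0.503252
Lq = P₀·a^c·ρ / (c!·(1−ρ)²) = 0.503252·0.43679·0.3304/(2·0.44830)
= 0.08101

Final: 0.08101


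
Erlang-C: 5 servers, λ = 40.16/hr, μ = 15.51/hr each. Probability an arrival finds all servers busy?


a = λ/μ = 2.5893; ρ = a/5 = 0.5179
P₀ = 0.072889 (from M/M/c formula)
C(c,a) = [a^c/(c!(1−ρ))]·P₀ = [116.38836/(120·0.4821)]·0.072889
= 2.01166·0.072889 = 0.146629

Final: 0.146629


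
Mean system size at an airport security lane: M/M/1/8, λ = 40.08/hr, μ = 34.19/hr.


ρ = 40.08/34.19 = 1.1723
L = ρ[1 − (K+1)ρ^K + Kρ^(K+1)] / [(1−ρ)(1−ρ^(K+1))]
Numerator: 1.1723·(1 − 9·3.566391 + 8·4.180782) = 2.753364
Denominator: (-0.1723)·(-3.180782) = 0.547962
L = 2.753364/0.547962 = 5.0247

Final: 5.0247


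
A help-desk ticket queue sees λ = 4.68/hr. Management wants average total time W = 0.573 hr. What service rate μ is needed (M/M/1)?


W = 1/(μ−λ) ⇒ μ − λ = 1/W = 1/0.573 = 1.7452
μ = λ + 1/W = 4.68 + 1.7452 = 6.4252 per hr

Final: 6.4252 /hr


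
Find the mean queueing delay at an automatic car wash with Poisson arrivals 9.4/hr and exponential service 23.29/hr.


ρ = 9.4/23.29 = 0.4036
Wq = ρ/(μ−λ) = 0.4036/(23.29 − 9.4) = 0.4036/13.89 = 0.02906 hr

Final: 0.02906 hr


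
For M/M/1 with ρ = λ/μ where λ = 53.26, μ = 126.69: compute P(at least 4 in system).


ρ = 53.26/126.69 = 0.4204
P(N ≥ n) = ρ^n = 0.4204^4 = 0.031235

Final: 0.031235


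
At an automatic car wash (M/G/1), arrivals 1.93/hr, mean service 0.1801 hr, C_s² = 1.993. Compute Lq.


ρ = λ·E[S] = 1.93·0.1801 = 0.3476
Lq = ρ²(1+C_s²)/(2(1−ρ)) = 0.1208·(1+1.993)/(2·0.6524)
= 0.1208·2.9930/1.3048 = 0.27714

Final: 0.27714


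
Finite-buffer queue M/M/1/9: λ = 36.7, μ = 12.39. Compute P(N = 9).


ρ = λ/μ = 36.7/12.39 = 2.9621
P_K = (1−ρ)ρ^K/(1−ρ^(K+1)) = (-1.9621·17553.059335)/(1 − 51993.323453)
= -34440.264119/-51992.323453 = 0.662411

Final: 0.662411


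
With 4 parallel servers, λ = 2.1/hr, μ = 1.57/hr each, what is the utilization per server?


ρ = λ/(cμ) = 2.1/(4·1.57) = 2.1/6.28 = 0.3344

Final: 0.3344


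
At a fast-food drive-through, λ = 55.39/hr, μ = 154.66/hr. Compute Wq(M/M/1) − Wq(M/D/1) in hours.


ρ = 55.39/154.66 = 0.3581
Wq(M/M/1) = ρ/(μ−λ) = 0.3581/99.27 = 0.003608 hr
Wq(M/D/1) = ρ/(2(μ−λ)) = 0.001804 hr
Savings = 0.003608 − 0.001804 = 0.001804 hr

Final: 0.001804 hr


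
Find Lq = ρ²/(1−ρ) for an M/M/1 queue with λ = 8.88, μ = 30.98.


ρ = 8.88/30.98 = 0.2866
Lq = ρ²/(1−ρ) = 0.08216/0.7134 = 0.1152

Final: 0.1152


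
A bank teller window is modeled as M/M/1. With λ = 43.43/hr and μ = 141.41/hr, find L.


ρ = λ/μ = 43.43/141.41 = 0.3071
L = ρ/(1−ρ) = 0.3071/(1 − 0.3071) = 0.3071/0.6929 = 0.4433

Final: 0.4433


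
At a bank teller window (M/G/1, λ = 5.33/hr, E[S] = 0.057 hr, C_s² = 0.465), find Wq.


ρ = λ·E[S] = 5.33·0.057 = 0.3038
E[S²] = E[S]²(1+C_s²) = 0.057²·(1+0.465) = 0.004760
Wq = λ·E[S²]/(2(1−ρ)) = 5.33·0.004760/(2·0.6962) = 0.01822 hr

Final: 0.01822 hr


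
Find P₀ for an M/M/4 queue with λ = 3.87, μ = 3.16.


a = λ/μ = 3.87/3.16 = 1.2247; ρ = a/c = 0.3062
Σ_{k=0}^{3} a^k/k! (terms k=0..3) = 1.00000 + 1.22468 + 0.74992 + 0.30614 = 3.28075
Tail: a^4/(4!(1−ρ)) = 2.24955/(24·0.6938) = 0.13509
P₀ = 1/(3.28075 + 0.13509) = 1/3.41584 = 0.292754

Final: 0.292754


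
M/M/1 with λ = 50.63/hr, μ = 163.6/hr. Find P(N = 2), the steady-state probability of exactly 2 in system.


ρ = 50.63/163.6 = 0.3095
P_n = (1−ρ)·ρ^n = (1 − 0.3095)·0.3095^2 = 0.6905·0.095774 = 0.066135

Final: 0.066135


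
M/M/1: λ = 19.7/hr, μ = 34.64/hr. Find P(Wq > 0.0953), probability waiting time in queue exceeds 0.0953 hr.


ρ = 19.7/34.64 = 0.5687
P(Wq > t) = ρ·e^{−(μ−λ)t} = 0.5687·e^{−1.4238}
= 0.5687·0.240802 = 0.136945

Final: 0.136945


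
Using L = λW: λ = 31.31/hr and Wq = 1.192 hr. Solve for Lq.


Lq = λWq = 31.31·1.192 = 37.3215

Final: 37.3215


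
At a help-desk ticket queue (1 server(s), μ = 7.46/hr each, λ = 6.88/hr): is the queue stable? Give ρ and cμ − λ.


Total capacity cμ = 1·7.46 = 7.46/hr
ρ = λ/(cμ) = 6.88/7.46 = 0.9223
Stable ⇔ ρ < 1: YES
Spare capacity = cμ − λ = 7.46 − 6.88 = 0.58/hr

Final: ρ = 0.9223; stable; margin = 0.58/hr


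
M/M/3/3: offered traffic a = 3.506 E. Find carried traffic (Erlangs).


B(3,3.506) = 0.402735 (Erlang-B)
Carried load = a(1 − B) = 3.506·(1 − 0.402735) = 3.506·0.597265 = 2.0940 E

Final: 2.0940 Erlangs


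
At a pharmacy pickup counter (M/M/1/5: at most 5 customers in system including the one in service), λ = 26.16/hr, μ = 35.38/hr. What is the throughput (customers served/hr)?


ρ = 0.7394; P_K = (1−ρ)ρ^5/(1−ρ^6) = 0.068843
λ_eff = λ(1 − P_K) = 26.16·(1 − 0.068843) = 26.16·0.931157 = 24.3591 /hr

Final: 24.3591 /hr


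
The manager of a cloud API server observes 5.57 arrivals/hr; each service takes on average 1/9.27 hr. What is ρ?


ρ = λ/μ = 5.57/9.27 = 0.6009

Final: 0.6009


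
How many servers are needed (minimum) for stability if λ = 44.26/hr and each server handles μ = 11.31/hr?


Stability requires cμ > λ ⇔ c > λ/μ.
λ/μ = 44.26/11.31 = 3.9134
Minimum integer c = ⌊3.9134⌋ + 1 = 4
Check: 4·11.31 = 45.24 > 44.26, while 3·11.31 = 33.93 ≤ 44.26

Final: 4 servers


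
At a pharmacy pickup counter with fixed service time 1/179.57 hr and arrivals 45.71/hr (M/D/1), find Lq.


ρ = 45.71/179.57 = 0.2546
M/D/1: Lq = ρ²/(2(1−ρ)) = 0.06480/(2·0.7454) = 0.04346

Final: 0.04346


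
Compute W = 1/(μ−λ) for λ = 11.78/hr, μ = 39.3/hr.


W = 1/(μ−λ) = 1/(39.3 − 11.78) = 1/27.52 = 0.03634 hr

Final: 0.03634 hr


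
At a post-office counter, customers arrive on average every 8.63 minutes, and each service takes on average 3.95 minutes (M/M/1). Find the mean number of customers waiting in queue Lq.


λ = 60/8.63 = 6.9525 /hr
μ = 60/3.95 = 15.1899 /hr
ρ = λ/μ = 6.9525/15.1899 = 0.4577
Lq = ρ²/(1−ρ) = 0.2095/0.5423 = 0.3863

Final: 0.3863


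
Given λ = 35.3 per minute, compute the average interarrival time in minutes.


Mean interarrival time = 1/λ = 1/35.3 minute = 0.02833 minute
In minutes: 0.02833 × 1 = 0.02833 min

Final: 0.02833 min


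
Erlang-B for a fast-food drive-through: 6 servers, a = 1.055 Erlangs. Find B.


B(c,a) = (a^c/c!) / Σ_{k=0}^{c} a^k/k!
a^6/6! = 0.001915
Σ terms (k=0..6): 1.00000 + 1.05500 + 0.55651 + 0.19571 + 0.05162 + 0.01089 + 0.001915 = 2.871643
B = 0.001915/2.871643 = 0.0006669

Final: 0.0006669


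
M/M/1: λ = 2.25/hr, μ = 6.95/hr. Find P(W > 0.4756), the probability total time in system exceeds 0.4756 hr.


W ~ Exponential(μ−λ) for M/M/1.
μ − λ = 6.95 − 2.25 = 4.7000
P(W > t) = e^{−(μ−λ)t} = e^{−2.2353} = 0.106958

Final: 0.106958


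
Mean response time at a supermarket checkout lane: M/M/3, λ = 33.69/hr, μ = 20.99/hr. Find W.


a = 1.6051; ρ = 0.5350; P₀ = 0.186038
Lq = P₀·a^c·ρ/(c!(1−ρ)²) = 0.31726
Wq = Lq/λ = 0.31726/33.69 = 0.009417 hr
W = Wq + 1/μ = 0.009417 + 0.04764 = 0.05706 hr

Final: 0.05706 hr


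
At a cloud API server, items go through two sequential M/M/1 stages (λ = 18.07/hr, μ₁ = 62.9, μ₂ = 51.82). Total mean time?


Each node sees arrival rate λ = 18.07/hr (tandem ⇒ throughput preserved).
W₁ = 1/(μ₁−λ) = 1/(62.9−18.07) = 0.02231 hr
W₂ = 1/(μ₂−λ) = 1/(51.82−18.07) = 0.02963 hr
W_total = W₁ + W₂ = 0.02231 + 0.02963 = 0.05194 hr

Final: 0.05194 hr


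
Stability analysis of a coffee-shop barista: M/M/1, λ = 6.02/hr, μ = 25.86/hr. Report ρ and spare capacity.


Total capacity cμ = 1·25.86 = 25.86/hr
ρ = λ/(cμ) = 6.02/25.86 = 0.2328
Stable ⇔ ρ < 1: YES
Spare capacity = cμ − λ = 25.86 − 6.02 = 19.84/hr

Final: ρ = 0.2328; stable; margin = 19.84/hr


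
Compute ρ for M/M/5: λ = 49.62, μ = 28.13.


ρ = λ/(cμ) = 49.62/(5·28.13) = 49.62/140.65 = 0.3528

Final: 0.3528


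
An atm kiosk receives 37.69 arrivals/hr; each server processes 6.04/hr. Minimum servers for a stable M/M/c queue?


Stability requires cμ > λ ⇔ c > λ/μ.
λ/μ = 37.69/6.04 = 6.2401
Minimum integer c = ⌊6.2401⌋ + 1 = 7
Check: 7·6.04 = 42.28 > 37.69, while 6·6.04 = 36.24 ≤ 37.69

Final: 7 servers


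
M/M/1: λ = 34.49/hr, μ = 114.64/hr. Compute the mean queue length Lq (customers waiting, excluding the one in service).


ρ = 34.49/114.64 = 0.3009
Lq = ρ²/(1−ρ) = 0.09051/0.6991 = 0.1295

Final: 0.1295


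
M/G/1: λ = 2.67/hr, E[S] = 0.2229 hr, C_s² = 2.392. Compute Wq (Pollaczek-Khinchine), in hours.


ρ = λ·E[S] = 2.67·0.2229 = 0.5951
E[S²] = E[S]²(1+C_s²) = 0.2229²·(1+2.392) = 0.168530
Wq = λ·E[S²]/(2(1−ρ)) = 2.67·0.168530/(2·0.4049) = 0.55572 hr

Final: 0.55572 hr


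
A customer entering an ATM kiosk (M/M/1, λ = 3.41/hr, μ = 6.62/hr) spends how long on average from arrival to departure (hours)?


W = 1/(μ−λ) = 1/(6.62 − 3.41) = 1/3.21 = 0.3115 hr

Final: 0.3115 hr


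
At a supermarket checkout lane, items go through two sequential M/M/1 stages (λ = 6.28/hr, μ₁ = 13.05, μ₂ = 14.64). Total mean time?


Each node sees arrival rate λ = 6.28/hr (tandem ⇒ throughput preserved).
W₁ = 1/(μ₁−λ) = 1/(13.05−6.28) = 0.14771 hr
W₂ = 1/(μ₂−λ) = 1/(14.64−6.28) = 0.11962 hr
W_total = W₁ + W₂ = 0.14771 + 0.11962 = 0.26733 hr

Final: 0.26733 hr


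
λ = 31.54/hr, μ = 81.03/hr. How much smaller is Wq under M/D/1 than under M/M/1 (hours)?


ρ = 31.54/81.03 = 0.3892
Wq(M/M/1) = ρ/(μ−λ) = 0.3892/49.49 = 0.007865 hr
Wq(M/D/1) = ρ/(2(μ−λ)) = 0.003932 hr
Savings = 0.007865 − 0.003932 = 0.003932 hr

Final: 0.003932 hr


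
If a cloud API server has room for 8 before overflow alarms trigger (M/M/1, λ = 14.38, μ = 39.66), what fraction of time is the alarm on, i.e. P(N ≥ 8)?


ρ = 14.38/39.66 = 0.3626
P(N ≥ n) = ρ^n = 0.3626^8 = 0.0002987

Final: 0.0002987


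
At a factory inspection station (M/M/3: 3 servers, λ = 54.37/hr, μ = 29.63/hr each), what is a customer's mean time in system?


a = 1.8350; ρ = 0.6117; P₀ = 0.139467
Lq = P₀·a^c·ρ/(c!(1−ρ)²) = 0.58247
Wq = Lq/λ = 0.58247/54.37 = 0.01071 hr
W = Wq + 1/μ = 0.01071 + 0.03375 = 0.04446 hr

Final: 0.04446 hr


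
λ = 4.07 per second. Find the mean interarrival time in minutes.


Mean interarrival time = 1/λ = 1/4.07 second = 0.24570 second
In minutes: 0.24570 × 0.0166667 = 0.004095 min

Final: 0.004095 min


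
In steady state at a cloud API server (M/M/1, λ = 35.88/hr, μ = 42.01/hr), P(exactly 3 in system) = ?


ρ = 35.88/42.01 = 0.8541
P_n = (1−ρ)·ρ^n = (1 − 0.8541)·0.8541^3 = 0.1459·0.623016 = 0.090909

Final: 0.090909


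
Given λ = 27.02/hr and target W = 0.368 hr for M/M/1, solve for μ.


W = 1/(μ−λ) ⇒ μ − λ = 1/W = 1/0.368 = 2.7174
μ = λ + 1/W = 27.02 + 2.7174 = 29.7374 per hr

Final: 29.7374 /hr


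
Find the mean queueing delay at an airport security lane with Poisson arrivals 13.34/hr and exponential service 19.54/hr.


ρ = 13.34/19.54 = 0.6827
Wq = ρ/(μ−λ) = 0.6827/(19.54 − 13.34) = 0.6827/6.20 = 0.1101 hr

Final: 0.1101 hr


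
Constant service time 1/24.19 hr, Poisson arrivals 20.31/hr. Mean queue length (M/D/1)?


ρ = 20.31/24.19 = 0.8396
M/D/1: Lq = ρ²/(2(1−ρ)) = 0.7049/(2·0.1604) = 2.19747

Final: 2.19747


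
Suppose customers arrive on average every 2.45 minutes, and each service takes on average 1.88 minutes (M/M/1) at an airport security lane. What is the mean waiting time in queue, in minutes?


λ = 60/2.45 = 24.4898 /hr
μ = 60/1.88 = 31.9149 /hr
ρ = λ/μ = 24.4898/31.9149 = 0.7673
Wq = ρ/(μ−λ) = 0.7673/(31.9149−24.4898) = 0.10335 hr
In minutes: 0.10335·60 = 6.201 min

Final: 6.201 min


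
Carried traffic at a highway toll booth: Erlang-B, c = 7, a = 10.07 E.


B(7,10.07) = 0.412149 (Erlang-B)
Carried load = a(1 − B) = 10.07·(1 − 0.412149) = 10.07·0.587851 = 5.9197 E

Final: 5.9197 Erlangs


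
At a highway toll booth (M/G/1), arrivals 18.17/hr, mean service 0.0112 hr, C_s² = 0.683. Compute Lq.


ρ = λ·E[S] = 18.17·0.0112 = 0.2035
Lq = ρ²(1+C_s²)/(2(1−ρ)) = 0.04141·(1+0.683)/(2·0.7965)
= 0.04141·1.6830/1.5930 = 0.04375

Final: 0.04375


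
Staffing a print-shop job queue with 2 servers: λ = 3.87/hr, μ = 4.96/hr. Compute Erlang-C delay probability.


a = λ/μ = 0.7802; ρ = a/2 = 0.3901
P₀ = 0.438724 (from M/M/c formula)
C(c,a) = [a^c/(c!(1−ρ))]·P₀ = [0.60878/(2·0.6099)]·0.438724
= 0.49910·0.438724 = 0.218966

Final: 0.218966


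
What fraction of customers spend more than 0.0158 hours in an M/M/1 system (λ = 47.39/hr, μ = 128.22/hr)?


W ~ Exponential(μ−λ) for M/M/1.
μ − λ = 128.22 − 47.39 = 80.8300
P(W > t) = e^{−(μ−λ)t} = e^{−1.2771} = 0.278841

Final: 0.278841


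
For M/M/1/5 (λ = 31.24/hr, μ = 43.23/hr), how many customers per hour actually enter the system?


ρ = 0.7226; P_K = (1−ρ)ρ^5/(1−ρ^6) = 0.063736
λ_eff = λ(1 − P_K) = 31.24·(1 − 0.063736) = 31.24·0.936264 = 29.2489 /hr

Final: 29.2489 /hr


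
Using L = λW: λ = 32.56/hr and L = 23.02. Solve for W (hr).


W = L/λ = 23.02/32.56 = 0.7070 hr

Final: 0.7070 hr


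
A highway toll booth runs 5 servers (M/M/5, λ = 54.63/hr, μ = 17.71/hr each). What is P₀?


a = λ/μ = 54.63/17.71 = 3.0847; ρ = a/c = 0.6169
Σ_{k=0}^{4} a^k/k! (terms k=0..4) = 1.00000 + 3.08470 + 4.75768 + 4.89200 + 3.77259 = 17.50697
Tail: a^5/(5!(1−ρ)) = 279.29502/(120·0.3831) = 6.07596
P₀ = 1/(17.50697 + 6.07596) = 1/23.58293 = 0.042404

Final: 0.042404


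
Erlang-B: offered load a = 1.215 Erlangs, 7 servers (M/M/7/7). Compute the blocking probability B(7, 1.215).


B(c,a) = (a^c/c!) / Σ_{k=0}^{c} a^k/k!
a^7/7! = 0.0007755
Σ terms (k=0..7): 1.00000 + 1.21500 + 0.73811 + 0.29894 + 0.09080 + 0.02206 + 0.004468 + 0.0007755 = 3.370158
B = 0.0007755/3.370158 = 0.0002301

Final: 0.0002301


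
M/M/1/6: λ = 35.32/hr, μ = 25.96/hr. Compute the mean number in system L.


ρ = 35.32/25.96 = 1.3606
L = ρ[1 − (K+1)ρ^K + Kρ^(K+1)] / [(1−ρ)(1−ρ^(K+1))]
Numerator: 1.3606·(1 − 7·6.343019 + 6·8.630025) = 11.400106
Denominator: (-0.3606)·(-7.630025) = 2.751041
L = 11.400106/2.751041 = 4.1439

Final: 4.1439


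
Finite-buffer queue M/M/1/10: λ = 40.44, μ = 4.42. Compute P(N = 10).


ρ = λ/μ = 40.44/4.42 = 9.1493
P_K = (1−ρ)ρ^K/(1−ρ^(K+1)) = (-8.1493·4110444377.378801)/(1 − 37607776158.642242)
= -33497331781.263443/-37607776157.642242 = 0.890702

Final: 0.890702


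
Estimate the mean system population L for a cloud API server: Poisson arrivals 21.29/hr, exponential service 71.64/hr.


ρ = λ/μ = 21.29/71.64 = 0.2972
L = ρ/(1−ρ) = 0.2972/(1 − 0.2972) = 0.2972/0.7028 = 0.4228

Final: 0.4228


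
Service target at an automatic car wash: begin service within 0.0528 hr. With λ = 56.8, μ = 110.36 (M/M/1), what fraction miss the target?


ρ = 56.8/110.36 = 0.5147
P(Wq > t) = ρ·e^{−(μ−λ)t} = 0.5147·e^{−2.8280}
= 0.5147·0.059133 = 0.030434

Final: 0.030434


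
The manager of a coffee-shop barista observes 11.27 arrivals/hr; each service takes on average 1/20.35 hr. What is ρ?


ρ = λ/μ = 11.27/20.35 = 0.5538

Final: 0.5538


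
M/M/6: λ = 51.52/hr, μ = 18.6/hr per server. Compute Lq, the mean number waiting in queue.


a = λ/μ = 2.7699; ρ = a/6 = 0.4616
P₀ = 0.062017
Lq = P₀·a^c·ρ / (c!·(1−ρ)²) = 0.062017·451.62447·0.4616/(720·0.28982)
= 0.06196

Final: 0.06196


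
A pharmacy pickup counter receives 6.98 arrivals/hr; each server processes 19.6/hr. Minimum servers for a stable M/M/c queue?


Stability requires cμ > λ ⇔ c > λ/μ.
λ/μ = 6.98/19.6 = 0.3561
Minimum integer c = ⌊0.3561⌋ + 1 = 1
Check: 1·19.6 = 19.60 > 6.98, while 0·19.6 = 0.00 ≤ 6.98

Final: 1 servers


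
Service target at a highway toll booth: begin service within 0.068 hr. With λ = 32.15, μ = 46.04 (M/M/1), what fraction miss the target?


ρ = 32.15/46.04 = 0.6983
P(Wq > t) = ρ·e^{−(μ−λ)t} = 0.6983·e^{−0.9445}
= 0.6983·0.388866 = 0.271548

Final: 0.271548


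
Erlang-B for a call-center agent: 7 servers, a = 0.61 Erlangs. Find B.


B(c,a) = (a^c/c!) / Σ_{k=0}^{c} a^k/k!
a^7/7! = 0.000006236
Σ terms (k=0..7): 1.00000 + 0.61000 + 0.18605 + 0.03783 + 0.005769 + 0.0007038 + 0.00007156 + 0.000006236 = 1.840431
B = 0.000006236/1.840431 = 0.000003388

Final: 0.000003388


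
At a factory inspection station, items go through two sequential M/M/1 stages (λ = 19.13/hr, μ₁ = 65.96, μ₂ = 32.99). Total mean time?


Each node sees arrival rate λ = 19.13/hr (tandem ⇒ throughput preserved).
W₁ = 1/(μ₁−λ) = 1/(65.96−19.13) = 0.02135 hr
W₂ = 1/(μ₂−λ) = 1/(32.99−19.13) = 0.07215 hr
W_total = W₁ + W₂ = 0.02135 + 0.07215 = 0.09350 hr

Final: 0.09350 hr


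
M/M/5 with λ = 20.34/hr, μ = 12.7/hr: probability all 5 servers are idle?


a = λ/μ = 20.34/12.7 = 1.6016; ρ = a/c = 0.3203
Σ_{k=0}^{4} a^k/k! (terms k=0..4) = 1.00000 + 1.60157 + 1.28252 + 0.68468 + 0.27414 = 4.84292
Tail: a^5/(5!(1−ρ)) = 10.53746/(120·0.6797) = 0.12920
P₀ = 1/(4.84292 + 0.12920) = 1/4.97212 = 0.201121

Final: 0.201121


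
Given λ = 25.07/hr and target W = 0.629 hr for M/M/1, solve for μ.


W = 1/(μ−λ) ⇒ μ − λ = 1/W = 1/0.629 = 1.5898
μ = λ + 1/W = 25.07 + 1.5898 = 26.6598 per hr

Final: 26.6598 /hr


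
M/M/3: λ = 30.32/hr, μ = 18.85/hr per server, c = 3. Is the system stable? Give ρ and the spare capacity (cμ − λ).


Total capacity cμ = 3·18.85 = 56.55/hr
ρ = λ/(cμ) = 30.32/56.55 = 0.5362
Stable ⇔ ρ < 1: YES
Spare capacity = cμ − λ = 56.55 − 30.32 = 26.23/hr

Final: ρ = 0.5362; stable; margin = 26.23/hr


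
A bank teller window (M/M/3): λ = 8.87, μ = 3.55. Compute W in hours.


a = 2.4986; ρ = 0.8329; P₀ = 0.045096
Lq = P₀·a^c·ρ/(c!(1−ρ)²) = 3.49548
Wq = Lq/λ = 3.49548/8.87 = 0.39408 hr
W = Wq + 1/μ = 0.39408 + 0.28169 = 0.67577 hr

Final: 0.67577 hr


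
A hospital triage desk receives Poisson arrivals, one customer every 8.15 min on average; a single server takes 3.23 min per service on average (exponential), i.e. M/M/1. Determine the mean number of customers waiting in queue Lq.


λ = 60/8.15 = 7.3620 /hr
μ = 60/3.23 = 18.5759 /hr
ρ = λ/μ = 7.3620/18.5759 = 0.3963
Lq = ρ²/(1−ρ) = 0.1571/0.6037 = 0.2602

Final: 0.2602


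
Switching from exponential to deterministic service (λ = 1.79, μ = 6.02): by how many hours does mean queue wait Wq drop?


ρ = 1.79/6.02 = 0.2973
Wq(M/M/1) = ρ/(μ−λ) = 0.2973/4.23 = 0.07029 hr
Wq(M/D/1) = ρ/(2(μ−λ)) = 0.03515 hr
Savings = 0.07029 − 0.03515 = 0.03515 hr

Final: 0.03515 hr


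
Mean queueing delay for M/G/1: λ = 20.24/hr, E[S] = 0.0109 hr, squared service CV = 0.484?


ρ = λ·E[S] = 20.24·0.0109 = 0.2206
E[S²] = E[S]²(1+C_s²) = 0.0109²·(1+0.484) = 0.0001763
Wq = λ·E[S²]/(2(1−ρ)) = 20.24·0.0001763/(2·0.7794) = 0.002289 hr

Final: 0.002289 hr


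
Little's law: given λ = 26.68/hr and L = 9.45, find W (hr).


W = L/λ = 9.45/26.68 = 0.3542 hr

Final: 0.3542 hr


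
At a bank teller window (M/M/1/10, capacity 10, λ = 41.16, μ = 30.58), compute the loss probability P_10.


ρ = λ/μ = 41.16/30.58 = 1.3460
P_K = (1−ρ)ρ^K/(1−ρ^(K+1)) = (-0.3460·19.515463)/(1 − 26.267379)
= -6.751916/-25.267379 = 0.267219

Final: 0.267219


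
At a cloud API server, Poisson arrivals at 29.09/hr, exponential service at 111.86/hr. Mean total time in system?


W = 1/(μ−λ) = 1/(111.86 − 29.09) = 1/82.77 = 0.01208 hr

Final: 0.01208 hr


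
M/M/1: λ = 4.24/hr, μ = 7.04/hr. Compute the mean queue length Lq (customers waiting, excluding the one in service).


ρ = 4.24/7.04 = 0.6023
Lq = ρ²/(1−ρ) = 0.3627/0.3977 = 0.9120

Final: 0.9120


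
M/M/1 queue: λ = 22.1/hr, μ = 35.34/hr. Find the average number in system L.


ρ = λ/μ = 22.1/35.34 = 0.6254
L = ρ/(1−ρ) = 0.6254/(1 − 0.6254) = 0.6254/0.3746 = 1.6692

Final: 1.6692


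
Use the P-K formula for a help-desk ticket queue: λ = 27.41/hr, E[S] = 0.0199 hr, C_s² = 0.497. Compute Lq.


ρ = λ·E[S] = 27.41·0.0199 = 0.5455
Lq = ρ²(1+C_s²)/(2(1−ρ)) = 0.2975·(1+0.497)/(2·0.4545)
= 0.2975·1.4970/0.9091 = 0.48994

Final: 0.48994


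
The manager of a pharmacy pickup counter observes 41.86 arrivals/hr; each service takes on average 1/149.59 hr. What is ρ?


ρ = λ/μ = 41.86/149.59 = 0.2798

Final: 0.2798


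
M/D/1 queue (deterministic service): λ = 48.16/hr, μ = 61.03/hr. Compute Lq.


ρ = 48.16/61.03 = 0.7891
M/D/1: Lq = ρ²/(2(1−ρ)) = 0.6227/(2·0.2109) = 1.47646

Final: 1.47646


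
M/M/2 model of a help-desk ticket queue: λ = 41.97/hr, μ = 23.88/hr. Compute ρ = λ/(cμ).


ρ = λ/(cμ) = 41.97/(2·23.88) = 41.97/47.76 = 0.8788

Final: 0.8788


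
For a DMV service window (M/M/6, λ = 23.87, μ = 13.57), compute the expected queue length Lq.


a = λ/μ = 1.7590; ρ = a/6 = 0.2932
P₀ = 0.172096
Lq = P₀·a^c·ρ / (c!·(1−ρ)²) = 0.172096·29.62344·0.2932/(720·0.49961)
= 0.004155

Final: 0.004155


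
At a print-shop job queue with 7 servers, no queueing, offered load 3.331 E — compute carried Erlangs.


B(7,3.331) = 0.032966 (Erlang-B)
Carried load = a(1 − B) = 3.331·(1 − 0.032966) = 3.331·0.967034 = 3.2212 E

Final: 3.2212 Erlangs


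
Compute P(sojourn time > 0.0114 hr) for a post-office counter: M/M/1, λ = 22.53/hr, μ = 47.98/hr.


W ~ Exponential(μ−λ) for M/M/1.
μ − λ = 47.98 − 22.53 = 25.4500
P(W > t) = e^{−(μ−λ)t} = e^{−0.2901} = 0.748166

Final: 0.748166


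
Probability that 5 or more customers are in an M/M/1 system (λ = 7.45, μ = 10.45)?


ρ = 7.45/10.45 = 0.7129
P(N ≥ n) = ρ^n = 0.7129^5 = 0.184162

Final: 0.184162


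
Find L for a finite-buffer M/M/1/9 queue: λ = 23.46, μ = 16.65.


ρ = 23.46/16.65 = 1.4090
L = ρ[1 − (K+1)ρ^K + Kρ^(K+1)] / [(1−ρ)(1−ρ^(K+1))]
Numerator: 1.4090·(1 − 10·21.888900 + 9·30.841657) = 84.097991
Denominator: (-0.4090)·(-29.841657) = 12.205506
L = 84.097991/12.205506 = 6.8902

Final: 6.8902


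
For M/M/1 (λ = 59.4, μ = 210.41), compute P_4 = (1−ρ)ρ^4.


ρ = 59.4/210.41 = 0.2823
P_n = (1−ρ)·ρ^n = (1 − 0.2823)·0.2823^4 = 0.7177·0.006352 = 0.004558

Final: 0.004558


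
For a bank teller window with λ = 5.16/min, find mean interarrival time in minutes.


Mean interarrival time = 1/λ = 1/5.16 minute = 0.19380 minute
In minutes: 0.19380 × 1 = 0.1938 min

Final: 0.1938 min


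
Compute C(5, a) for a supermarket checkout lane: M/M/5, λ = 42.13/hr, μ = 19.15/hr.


a = λ/μ = 2.2000; ρ = a/5 = 0.4400
P₀ = 0.109437 (from M/M/c formula)
C(c,a) = [a^c/(c!(1−ρ))]·P₀ = [51.53632/(120·0.5600)]·0.109437
= 0.76691·0.109437 = 0.083929

Final: 0.083929


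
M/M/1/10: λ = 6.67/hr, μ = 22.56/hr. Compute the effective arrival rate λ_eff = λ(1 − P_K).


ρ = 0.2957; P_K = (1−ρ)ρ^10/(1−ρ^11) = 0.000003595
λ_eff = λ(1 − P_K) = 6.67·(1 − 0.000003595) = 6.67·0.999996 = 6.6700 /hr

Final: 6.6700 /hr


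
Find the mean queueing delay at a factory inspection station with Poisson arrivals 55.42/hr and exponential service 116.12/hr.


ρ = 55.42/116.12 = 0.4773
Wq = ρ/(μ−λ) = 0.4773/(116.12 − 55.42) = 0.4773/60.70 = 0.007863 hr

Final: 0.007863 hr


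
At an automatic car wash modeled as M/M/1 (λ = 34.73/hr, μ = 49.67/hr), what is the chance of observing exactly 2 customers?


ρ = 34.73/49.67 = 0.6992
P_n = (1−ρ)·ρ^n = (1 − 0.6992)·0.6992^2 = 0.3008·0.488901 = 0.147054

Final: 0.147054


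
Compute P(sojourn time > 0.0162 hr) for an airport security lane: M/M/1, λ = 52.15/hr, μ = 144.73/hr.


W ~ Exponential(μ−λ) for M/M/1.
μ − λ = 144.73 − 52.15 = 92.5800
P(W > t) = e^{−(μ−λ)t} = e^{−1.4998} = 0.223176

Final: 0.223176


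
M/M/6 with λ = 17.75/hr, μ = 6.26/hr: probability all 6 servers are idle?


a = λ/μ = 17.75/6.26 = 2.8355; ρ = a/c = 0.4726
Σ_{k=0}^{5} a^k/k! (terms k=0..5) = 1.00000 + 2.83546 + 4.01993 + 3.79945 + 2.69330 + 1.52735 = 15.87549
Tail: a^6/(6!(1−ρ)) = 519.68974/(720·0.5274) = 1.36853
P₀ = 1/(15.87549 + 1.36853) = 1/17.24402 = 0.057991

Final: 0.057991


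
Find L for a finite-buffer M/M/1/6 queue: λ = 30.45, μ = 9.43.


ρ = 30.45/9.43 = 3.2291
L = ρ[1 − (K+1)ρ^K + Kρ^(K+1)] / [(1−ρ)(1−ρ^(K+1))]
Numerator: 3.2291·(1 − 7·1133.583786 + 6·3660.405756) = 45298.324250
Denominator: (-2.2291)·(-3659.405756) = 8157.021102
L = 45298.324250/8157.021102 = 5.5533

Final: 5.5533


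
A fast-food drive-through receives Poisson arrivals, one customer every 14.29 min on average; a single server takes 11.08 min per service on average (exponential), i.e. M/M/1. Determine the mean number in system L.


λ = 60/14.29 = 4.1987 /hr
μ = 60/11.08 = 5.4152 /hr
ρ = λ/μ = 4.1987/5.4152 = 0.7754
L = ρ/(1−ρ) = 0.7754/0.2246 = 3.4517

Final: 3.4517


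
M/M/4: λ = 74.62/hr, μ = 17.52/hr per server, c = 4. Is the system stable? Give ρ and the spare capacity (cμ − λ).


Total capacity cμ = 4·17.52 = 70.08/hr
ρ = λ/(cμ) = 74.62/70.08 = 1.0648
Stable ⇔ ρ < 1: NO
Spare capacity = cμ − λ = 70.08 − 74.62 = -4.54/hr

Final: ρ = 1.0648; unstable; margin = -4.54/hr


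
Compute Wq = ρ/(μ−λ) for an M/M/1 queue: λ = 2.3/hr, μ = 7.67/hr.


ρ = 2.3/7.67 = 0.2999
Wq = ρ/(μ−λ) = 0.2999/(7.67 − 2.3) = 0.2999/5.37 = 0.05584 hr

Final: 0.05584 hr


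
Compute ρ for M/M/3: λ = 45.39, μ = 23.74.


ρ = λ/(cμ) = 45.39/(3·23.74) = 45.39/71.22 = 0.6373

Final: 0.6373


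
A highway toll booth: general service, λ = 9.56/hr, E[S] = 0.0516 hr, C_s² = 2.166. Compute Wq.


ρ = λ·E[S] = 9.56·0.0516 = 0.4933
E[S²] = E[S]²(1+C_s²) = 0.0516²·(1+2.166) = 0.008430
Wq = λ·E[S²]/(2(1−ρ)) = 9.56·0.008430/(2·0.5067) = 0.07952 hr

Final: 0.07952 hr


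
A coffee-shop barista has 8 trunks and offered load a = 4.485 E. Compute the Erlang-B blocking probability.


B(c,a) = (a^c/c!) / Σ_{k=0}^{c} a^k/k!
a^8/8! = 4.060496
Σ terms (k=0..8): 1.00000 + 4.48500 + 10.05761 + 15.03613 + 16.85926 + 15.12276 + 11.30426 + 7.24280 + 4.06050 = 85.168321
B = 4.060496/85.168321 = 0.047676

Final: 0.047676


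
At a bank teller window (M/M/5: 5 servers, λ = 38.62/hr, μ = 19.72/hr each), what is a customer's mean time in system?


a = 1.9584; ρ = 0.3917; P₀ = 0.140143
Lq = P₀·a^c·ρ/(c!(1−ρ)²) = 0.03561
Wq = Lq/λ = 0.03561/38.62 = 0.0009221 hr
W = Wq + 1/μ = 0.0009221 + 0.05071 = 0.05163 hr

Final: 0.05163 hr
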